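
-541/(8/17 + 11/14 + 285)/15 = -128758/1021935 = -0.13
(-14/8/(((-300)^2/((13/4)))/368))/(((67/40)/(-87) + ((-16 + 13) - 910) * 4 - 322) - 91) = 60697/10609700250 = 0.00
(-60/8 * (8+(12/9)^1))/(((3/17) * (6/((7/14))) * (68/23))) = -805/72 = -11.18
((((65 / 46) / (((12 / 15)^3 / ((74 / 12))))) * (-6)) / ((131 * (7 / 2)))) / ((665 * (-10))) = 12025 / 359053184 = 0.00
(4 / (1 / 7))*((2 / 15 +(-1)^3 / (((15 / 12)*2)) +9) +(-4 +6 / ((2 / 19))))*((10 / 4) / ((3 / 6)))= 25928 / 3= 8642.67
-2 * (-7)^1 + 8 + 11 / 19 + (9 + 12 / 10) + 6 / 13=41052 / 1235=33.24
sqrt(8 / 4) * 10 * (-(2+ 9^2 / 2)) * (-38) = 16150 * sqrt(2) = 22839.55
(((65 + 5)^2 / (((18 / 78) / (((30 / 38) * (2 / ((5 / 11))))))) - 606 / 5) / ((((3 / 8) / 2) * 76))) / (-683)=-27981944 / 3698445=-7.57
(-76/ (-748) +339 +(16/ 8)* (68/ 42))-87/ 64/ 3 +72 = 104021285/ 251328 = 413.89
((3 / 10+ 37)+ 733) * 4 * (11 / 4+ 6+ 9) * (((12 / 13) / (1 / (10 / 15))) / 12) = 546913 / 195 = 2804.68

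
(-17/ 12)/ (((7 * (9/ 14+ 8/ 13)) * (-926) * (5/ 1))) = 0.00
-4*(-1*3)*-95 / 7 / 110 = -114 / 77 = -1.48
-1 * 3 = -3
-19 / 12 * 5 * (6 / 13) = -95 / 26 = -3.65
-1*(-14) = 14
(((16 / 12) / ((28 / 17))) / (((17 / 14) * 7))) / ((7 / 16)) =32 / 147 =0.22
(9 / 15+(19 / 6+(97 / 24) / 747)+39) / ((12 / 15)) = 3834089 / 71712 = 53.47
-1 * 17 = -17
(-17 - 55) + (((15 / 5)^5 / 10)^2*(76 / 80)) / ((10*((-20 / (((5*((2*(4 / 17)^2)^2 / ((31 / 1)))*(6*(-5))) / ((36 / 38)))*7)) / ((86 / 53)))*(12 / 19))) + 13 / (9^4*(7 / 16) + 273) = -11877383557720036 / 172543288147125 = -68.84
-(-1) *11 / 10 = 11 / 10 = 1.10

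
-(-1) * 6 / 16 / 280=3 / 2240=0.00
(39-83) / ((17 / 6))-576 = -591.53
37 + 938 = 975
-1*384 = -384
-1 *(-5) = 5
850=850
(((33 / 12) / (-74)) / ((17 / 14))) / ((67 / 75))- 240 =-40463055 / 168572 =-240.03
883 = 883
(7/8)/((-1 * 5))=-7/40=-0.18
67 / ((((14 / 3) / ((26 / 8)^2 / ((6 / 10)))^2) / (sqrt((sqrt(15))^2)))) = 47839675*sqrt(15) / 10752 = 17232.35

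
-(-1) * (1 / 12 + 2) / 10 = 5 / 24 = 0.21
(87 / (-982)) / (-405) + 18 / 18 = 132599 / 132570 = 1.00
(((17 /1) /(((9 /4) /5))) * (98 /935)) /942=196 /46629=0.00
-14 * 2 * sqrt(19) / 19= -28 * sqrt(19) / 19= -6.42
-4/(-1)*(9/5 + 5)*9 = 1224/5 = 244.80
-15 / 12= -5 / 4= -1.25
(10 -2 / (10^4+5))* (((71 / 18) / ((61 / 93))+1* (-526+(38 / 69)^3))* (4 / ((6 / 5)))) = -17326.96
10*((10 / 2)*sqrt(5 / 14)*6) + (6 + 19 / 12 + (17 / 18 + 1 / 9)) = 311 / 36 + 150*sqrt(70) / 7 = 187.92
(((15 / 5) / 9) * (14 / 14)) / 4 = 1 / 12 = 0.08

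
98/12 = 49/6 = 8.17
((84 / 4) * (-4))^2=7056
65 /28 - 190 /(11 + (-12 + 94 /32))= -83105 /868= -95.74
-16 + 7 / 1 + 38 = 29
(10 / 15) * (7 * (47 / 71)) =658 / 213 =3.09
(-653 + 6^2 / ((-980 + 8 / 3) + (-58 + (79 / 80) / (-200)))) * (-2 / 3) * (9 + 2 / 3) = 1882295504138 / 447266133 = 4208.45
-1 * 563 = -563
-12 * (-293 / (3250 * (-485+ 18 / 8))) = -7032 / 3137875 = -0.00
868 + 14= 882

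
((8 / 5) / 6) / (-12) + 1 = 44 / 45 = 0.98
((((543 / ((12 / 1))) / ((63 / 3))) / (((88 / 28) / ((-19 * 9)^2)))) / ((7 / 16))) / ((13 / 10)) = 35284140 / 1001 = 35248.89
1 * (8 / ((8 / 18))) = 18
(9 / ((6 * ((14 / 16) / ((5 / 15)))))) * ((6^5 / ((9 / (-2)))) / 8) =-864 / 7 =-123.43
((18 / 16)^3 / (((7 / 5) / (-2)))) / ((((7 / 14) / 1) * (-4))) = 3645 / 3584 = 1.02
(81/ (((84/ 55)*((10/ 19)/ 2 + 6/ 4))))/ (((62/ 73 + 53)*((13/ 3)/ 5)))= 30895425/ 47934614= 0.64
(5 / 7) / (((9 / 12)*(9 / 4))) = 80 / 189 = 0.42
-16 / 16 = -1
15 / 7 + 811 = 5692 / 7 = 813.14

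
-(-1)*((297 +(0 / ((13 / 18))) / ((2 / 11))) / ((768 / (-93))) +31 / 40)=-45043 / 1280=-35.19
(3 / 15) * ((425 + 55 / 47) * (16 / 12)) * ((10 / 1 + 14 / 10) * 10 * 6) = 3653472 / 47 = 77733.45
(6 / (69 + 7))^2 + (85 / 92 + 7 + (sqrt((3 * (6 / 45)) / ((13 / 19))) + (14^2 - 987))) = -6501829 / 8303 + sqrt(2470) / 65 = -782.31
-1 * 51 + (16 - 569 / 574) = -20659 / 574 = -35.99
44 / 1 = 44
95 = 95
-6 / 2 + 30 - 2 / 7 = 26.71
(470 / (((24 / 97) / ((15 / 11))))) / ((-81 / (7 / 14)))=-15.99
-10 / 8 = -5 / 4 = -1.25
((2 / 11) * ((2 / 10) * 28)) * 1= 56 / 55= 1.02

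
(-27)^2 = 729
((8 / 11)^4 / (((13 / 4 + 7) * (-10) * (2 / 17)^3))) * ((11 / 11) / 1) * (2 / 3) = -10061824 / 9004215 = -1.12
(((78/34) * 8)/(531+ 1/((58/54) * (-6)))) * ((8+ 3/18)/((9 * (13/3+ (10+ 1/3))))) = 36946/17272629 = 0.00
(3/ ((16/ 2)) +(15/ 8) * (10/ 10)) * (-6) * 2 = -27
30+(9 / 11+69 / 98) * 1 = 33981 / 1078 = 31.52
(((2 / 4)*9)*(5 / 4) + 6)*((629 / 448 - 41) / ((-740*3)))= 549909 / 2652160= 0.21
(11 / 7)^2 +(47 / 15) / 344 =626663 / 252840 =2.48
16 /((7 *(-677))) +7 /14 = 4707 /9478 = 0.50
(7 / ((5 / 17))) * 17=2023 / 5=404.60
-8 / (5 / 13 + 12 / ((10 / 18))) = -0.36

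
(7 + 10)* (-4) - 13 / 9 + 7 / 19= -11812 / 171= -69.08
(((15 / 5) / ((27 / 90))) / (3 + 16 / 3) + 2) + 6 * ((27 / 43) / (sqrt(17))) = 162 * sqrt(17) / 731 + 16 / 5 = 4.11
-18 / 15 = -6 / 5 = -1.20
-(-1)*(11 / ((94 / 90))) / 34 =495 / 1598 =0.31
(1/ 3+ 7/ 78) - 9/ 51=109/ 442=0.25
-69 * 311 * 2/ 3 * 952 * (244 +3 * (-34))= -1933942304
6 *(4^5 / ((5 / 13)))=79872 / 5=15974.40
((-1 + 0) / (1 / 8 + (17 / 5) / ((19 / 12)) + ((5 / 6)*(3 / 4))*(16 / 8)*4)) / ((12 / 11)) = -2090 / 16581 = -0.13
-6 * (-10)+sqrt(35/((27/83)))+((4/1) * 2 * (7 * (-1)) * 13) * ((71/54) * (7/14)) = -11302/27+sqrt(8715)/9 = -408.22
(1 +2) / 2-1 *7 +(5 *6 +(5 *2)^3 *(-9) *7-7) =-125965 / 2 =-62982.50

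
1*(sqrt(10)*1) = sqrt(10) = 3.16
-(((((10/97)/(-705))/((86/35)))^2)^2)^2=-0.00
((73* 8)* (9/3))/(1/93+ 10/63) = 3421656/331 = 10337.33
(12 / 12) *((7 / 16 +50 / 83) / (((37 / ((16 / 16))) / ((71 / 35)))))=98051 / 1719760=0.06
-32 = -32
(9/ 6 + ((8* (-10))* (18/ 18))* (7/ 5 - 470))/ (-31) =-1209.34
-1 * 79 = -79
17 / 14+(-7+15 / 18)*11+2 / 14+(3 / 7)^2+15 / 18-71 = -136.46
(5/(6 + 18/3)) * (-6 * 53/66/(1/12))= -265/11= -24.09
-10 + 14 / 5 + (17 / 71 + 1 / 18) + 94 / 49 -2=-2187587 / 313110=-6.99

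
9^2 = 81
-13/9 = -1.44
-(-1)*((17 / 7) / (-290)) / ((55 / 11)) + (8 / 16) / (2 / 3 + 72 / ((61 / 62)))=0.01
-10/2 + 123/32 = -37/32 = -1.16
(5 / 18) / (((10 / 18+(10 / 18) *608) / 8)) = 4 / 609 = 0.01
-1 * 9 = -9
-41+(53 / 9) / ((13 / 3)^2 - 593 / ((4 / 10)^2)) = -5442921 / 132749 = -41.00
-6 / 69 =-2 / 23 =-0.09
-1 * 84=-84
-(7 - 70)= 63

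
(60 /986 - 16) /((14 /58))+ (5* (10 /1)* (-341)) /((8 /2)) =-1030191 /238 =-4328.53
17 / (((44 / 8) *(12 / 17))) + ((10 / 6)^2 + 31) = 7555 / 198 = 38.16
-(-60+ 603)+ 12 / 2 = -537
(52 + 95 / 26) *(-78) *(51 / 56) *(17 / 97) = -3763647 / 5432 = -692.87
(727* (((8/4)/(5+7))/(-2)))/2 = -727/24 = -30.29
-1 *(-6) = 6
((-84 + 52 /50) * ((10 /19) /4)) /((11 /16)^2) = -265472 /11495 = -23.09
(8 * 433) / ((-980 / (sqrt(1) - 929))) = 803648 / 245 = 3280.20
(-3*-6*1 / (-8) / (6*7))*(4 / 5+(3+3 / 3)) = -9 / 35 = -0.26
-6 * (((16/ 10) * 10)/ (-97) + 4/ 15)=-296/ 485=-0.61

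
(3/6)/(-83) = -1/166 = -0.01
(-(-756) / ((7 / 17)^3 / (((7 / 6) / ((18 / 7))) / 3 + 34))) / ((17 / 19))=413319.15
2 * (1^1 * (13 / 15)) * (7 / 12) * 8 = 364 / 45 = 8.09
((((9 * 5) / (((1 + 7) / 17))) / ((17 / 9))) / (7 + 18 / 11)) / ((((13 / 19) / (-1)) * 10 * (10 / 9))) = -8019 / 10400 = -0.77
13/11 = 1.18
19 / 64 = 0.30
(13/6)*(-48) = -104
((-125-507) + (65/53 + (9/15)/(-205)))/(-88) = 17133467/2390300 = 7.17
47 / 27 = 1.74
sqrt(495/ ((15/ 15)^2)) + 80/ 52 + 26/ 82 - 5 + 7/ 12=-16381/ 6396 + 3*sqrt(55)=19.69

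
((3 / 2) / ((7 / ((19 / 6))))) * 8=5.43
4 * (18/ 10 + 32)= 676/ 5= 135.20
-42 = -42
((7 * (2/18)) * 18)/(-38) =-7/19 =-0.37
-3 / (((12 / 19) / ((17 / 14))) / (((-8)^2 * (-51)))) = 131784 / 7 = 18826.29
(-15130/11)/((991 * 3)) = -15130/32703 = -0.46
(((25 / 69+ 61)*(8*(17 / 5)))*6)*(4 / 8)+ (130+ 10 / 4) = 1182123 / 230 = 5139.67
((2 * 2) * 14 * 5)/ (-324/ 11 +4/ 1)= -11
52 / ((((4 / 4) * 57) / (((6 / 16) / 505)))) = 13 / 19190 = 0.00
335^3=37595375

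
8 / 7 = 1.14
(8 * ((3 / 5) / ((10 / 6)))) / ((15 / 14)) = 336 / 125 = 2.69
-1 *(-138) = 138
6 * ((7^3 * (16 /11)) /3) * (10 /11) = 109760 /121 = 907.11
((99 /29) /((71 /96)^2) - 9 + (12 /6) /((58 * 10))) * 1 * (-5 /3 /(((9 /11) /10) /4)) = 30558220 /136107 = 224.52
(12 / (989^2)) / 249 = 0.00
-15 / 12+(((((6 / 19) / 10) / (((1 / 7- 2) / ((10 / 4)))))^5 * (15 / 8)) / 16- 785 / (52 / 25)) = -1425893491858161355 / 3765691293724672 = -378.65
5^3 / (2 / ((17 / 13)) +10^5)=0.00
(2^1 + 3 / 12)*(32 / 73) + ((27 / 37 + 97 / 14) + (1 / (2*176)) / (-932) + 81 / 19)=1521197469951 / 117851414912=12.91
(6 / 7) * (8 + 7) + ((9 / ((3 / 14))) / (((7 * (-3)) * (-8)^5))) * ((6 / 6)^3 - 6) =1474525 / 114688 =12.86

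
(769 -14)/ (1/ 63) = 47565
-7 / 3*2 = -4.67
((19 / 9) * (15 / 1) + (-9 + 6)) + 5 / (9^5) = 1692743 / 59049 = 28.67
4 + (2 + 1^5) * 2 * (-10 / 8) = -7 / 2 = -3.50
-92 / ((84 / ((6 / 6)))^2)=-23 / 1764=-0.01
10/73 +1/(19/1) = 0.19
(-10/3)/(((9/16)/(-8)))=1280/27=47.41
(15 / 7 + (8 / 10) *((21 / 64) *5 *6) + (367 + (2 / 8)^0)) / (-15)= -21169 / 840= -25.20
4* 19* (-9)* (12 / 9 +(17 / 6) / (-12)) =-750.50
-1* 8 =-8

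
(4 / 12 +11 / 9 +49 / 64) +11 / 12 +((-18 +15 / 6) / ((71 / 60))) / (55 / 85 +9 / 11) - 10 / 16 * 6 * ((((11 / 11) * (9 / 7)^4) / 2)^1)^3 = -1183904901290250715 / 77549299547977152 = -15.27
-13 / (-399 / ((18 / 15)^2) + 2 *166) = -156 / 659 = -0.24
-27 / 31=-0.87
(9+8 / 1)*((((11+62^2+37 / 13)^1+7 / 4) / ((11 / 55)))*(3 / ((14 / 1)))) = 51178245 / 728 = 70299.79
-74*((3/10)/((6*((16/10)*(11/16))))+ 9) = -7363/11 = -669.36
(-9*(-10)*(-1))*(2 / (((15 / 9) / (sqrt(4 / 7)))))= -216*sqrt(7) / 7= -81.64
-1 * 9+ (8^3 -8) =495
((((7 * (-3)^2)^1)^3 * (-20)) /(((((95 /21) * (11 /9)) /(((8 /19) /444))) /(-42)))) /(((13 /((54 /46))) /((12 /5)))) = 1714930346304 /219655865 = 7807.35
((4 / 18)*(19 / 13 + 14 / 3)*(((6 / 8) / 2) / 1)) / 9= 239 / 4212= 0.06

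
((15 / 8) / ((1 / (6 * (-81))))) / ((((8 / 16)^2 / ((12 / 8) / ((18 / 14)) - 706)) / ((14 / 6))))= 5994607.50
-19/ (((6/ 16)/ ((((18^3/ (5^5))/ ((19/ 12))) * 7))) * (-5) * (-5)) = -1306368/ 78125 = -16.72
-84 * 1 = -84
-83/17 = -4.88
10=10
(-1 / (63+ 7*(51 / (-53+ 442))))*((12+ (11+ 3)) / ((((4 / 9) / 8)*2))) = -15171 / 4144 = -3.66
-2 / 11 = -0.18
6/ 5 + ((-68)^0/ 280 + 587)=164697/ 280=588.20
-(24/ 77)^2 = -576/ 5929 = -0.10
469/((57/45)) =370.26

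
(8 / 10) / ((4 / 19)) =19 / 5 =3.80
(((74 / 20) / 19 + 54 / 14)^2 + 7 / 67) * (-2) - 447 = -28446543857 / 59258150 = -480.04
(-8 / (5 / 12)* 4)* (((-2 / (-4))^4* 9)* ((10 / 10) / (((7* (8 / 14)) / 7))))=-378 / 5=-75.60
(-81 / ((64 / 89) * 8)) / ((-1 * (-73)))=-7209 / 37376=-0.19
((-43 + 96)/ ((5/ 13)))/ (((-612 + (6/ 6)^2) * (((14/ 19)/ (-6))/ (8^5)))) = 98992128/ 1645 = 60177.59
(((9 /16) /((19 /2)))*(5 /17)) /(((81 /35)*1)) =0.01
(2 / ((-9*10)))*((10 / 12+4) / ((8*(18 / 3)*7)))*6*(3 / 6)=-29 / 30240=-0.00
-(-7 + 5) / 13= 2 / 13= 0.15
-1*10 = -10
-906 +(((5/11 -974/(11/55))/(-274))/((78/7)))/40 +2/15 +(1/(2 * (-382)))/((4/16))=-1626967516171/1796102880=-905.83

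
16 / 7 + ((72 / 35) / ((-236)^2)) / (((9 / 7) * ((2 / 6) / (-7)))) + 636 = 638.29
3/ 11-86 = -943/ 11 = -85.73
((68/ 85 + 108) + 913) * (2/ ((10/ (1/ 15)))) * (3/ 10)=4.09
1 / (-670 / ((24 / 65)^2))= -0.00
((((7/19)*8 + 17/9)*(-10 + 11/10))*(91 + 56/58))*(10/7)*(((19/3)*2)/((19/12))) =-74780648/1653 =-45239.35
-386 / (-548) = 193 / 274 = 0.70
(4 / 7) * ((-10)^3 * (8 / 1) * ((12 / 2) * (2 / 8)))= -6857.14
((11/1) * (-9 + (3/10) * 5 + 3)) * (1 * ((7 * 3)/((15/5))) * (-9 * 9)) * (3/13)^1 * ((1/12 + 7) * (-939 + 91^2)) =17515460655/52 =336835781.83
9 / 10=0.90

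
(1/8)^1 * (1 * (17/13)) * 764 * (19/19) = 3247/26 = 124.88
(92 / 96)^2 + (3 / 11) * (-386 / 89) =-0.26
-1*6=-6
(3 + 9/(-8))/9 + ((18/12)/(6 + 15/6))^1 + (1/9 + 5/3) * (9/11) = 8255/4488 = 1.84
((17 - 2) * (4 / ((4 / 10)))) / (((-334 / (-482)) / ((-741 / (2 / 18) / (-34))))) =120542175 / 2839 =42459.38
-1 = -1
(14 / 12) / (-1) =-1.17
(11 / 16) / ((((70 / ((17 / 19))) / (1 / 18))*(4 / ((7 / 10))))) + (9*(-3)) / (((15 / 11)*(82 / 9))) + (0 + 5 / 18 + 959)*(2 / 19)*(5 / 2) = 1182067873 / 4723200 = 250.27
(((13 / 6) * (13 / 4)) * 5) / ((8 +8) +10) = 65 / 48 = 1.35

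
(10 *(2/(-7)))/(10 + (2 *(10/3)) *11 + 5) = -12/371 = -0.03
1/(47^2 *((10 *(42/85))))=17/185556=0.00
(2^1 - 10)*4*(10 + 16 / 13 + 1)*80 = -407040 / 13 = -31310.77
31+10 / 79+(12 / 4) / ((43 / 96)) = 128489 / 3397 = 37.82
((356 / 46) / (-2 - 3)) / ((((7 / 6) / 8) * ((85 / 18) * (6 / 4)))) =-102528 / 68425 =-1.50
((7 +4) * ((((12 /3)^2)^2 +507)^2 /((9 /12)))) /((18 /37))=473885566 /27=17551317.26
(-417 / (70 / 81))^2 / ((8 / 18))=523876.10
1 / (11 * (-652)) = -1 / 7172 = -0.00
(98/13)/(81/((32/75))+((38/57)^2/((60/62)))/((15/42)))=2116800/53669213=0.04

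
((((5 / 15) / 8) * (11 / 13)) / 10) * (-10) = -11 / 312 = -0.04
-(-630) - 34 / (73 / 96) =42726 / 73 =585.29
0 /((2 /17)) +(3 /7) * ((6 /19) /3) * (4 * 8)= 192 /133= 1.44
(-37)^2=1369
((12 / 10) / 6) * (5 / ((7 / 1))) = 1 / 7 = 0.14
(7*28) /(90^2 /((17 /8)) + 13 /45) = 21420 /416603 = 0.05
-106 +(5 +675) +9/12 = 2299/4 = 574.75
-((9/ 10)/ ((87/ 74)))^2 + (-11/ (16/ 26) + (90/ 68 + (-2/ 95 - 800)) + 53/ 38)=-44319305349/ 54328600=-815.76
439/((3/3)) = 439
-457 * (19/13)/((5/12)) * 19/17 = -1979724/1105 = -1791.61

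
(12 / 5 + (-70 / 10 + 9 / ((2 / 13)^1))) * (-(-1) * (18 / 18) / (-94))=-539 / 940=-0.57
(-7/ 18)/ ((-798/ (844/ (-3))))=-211/ 1539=-0.14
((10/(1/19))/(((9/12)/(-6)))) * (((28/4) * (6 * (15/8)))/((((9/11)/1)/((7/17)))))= -1024100/17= -60241.18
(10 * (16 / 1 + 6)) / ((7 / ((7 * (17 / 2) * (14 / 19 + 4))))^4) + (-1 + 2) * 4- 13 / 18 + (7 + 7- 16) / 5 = 6781268386128139 / 11728890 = 578167958.45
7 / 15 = 0.47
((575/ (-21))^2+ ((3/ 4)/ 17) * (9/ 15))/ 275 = 2.73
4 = 4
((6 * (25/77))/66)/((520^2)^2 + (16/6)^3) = 675/1672093463473664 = 0.00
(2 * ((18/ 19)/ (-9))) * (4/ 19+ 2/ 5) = -232/ 1805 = -0.13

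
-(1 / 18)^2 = -1 / 324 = -0.00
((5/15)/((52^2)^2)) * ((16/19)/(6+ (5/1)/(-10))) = 1/143261976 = 0.00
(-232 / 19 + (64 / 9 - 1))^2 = 1087849 / 29241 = 37.20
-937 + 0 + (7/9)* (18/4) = -1867/2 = -933.50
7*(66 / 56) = 33 / 4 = 8.25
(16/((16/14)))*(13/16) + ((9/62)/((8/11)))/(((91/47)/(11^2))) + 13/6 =3522689/135408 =26.02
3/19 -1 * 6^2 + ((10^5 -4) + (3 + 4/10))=9496538/95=99963.56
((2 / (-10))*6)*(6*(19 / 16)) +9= 9 / 20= 0.45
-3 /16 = -0.19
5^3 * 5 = 625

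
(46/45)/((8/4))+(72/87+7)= 10882/1305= 8.34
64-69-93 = -98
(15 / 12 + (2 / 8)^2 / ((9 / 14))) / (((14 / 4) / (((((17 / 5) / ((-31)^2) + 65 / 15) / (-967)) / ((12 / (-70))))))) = 1516013 / 150544494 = 0.01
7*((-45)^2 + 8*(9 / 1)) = 14679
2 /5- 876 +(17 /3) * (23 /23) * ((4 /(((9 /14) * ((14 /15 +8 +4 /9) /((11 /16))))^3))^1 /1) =-126336156444971 /144290780160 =-875.57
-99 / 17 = -5.82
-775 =-775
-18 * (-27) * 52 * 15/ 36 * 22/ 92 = 57915/ 23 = 2518.04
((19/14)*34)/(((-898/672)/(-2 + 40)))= -589152/449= -1312.14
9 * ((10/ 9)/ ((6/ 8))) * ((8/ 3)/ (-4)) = -80/ 9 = -8.89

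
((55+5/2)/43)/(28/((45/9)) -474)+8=1610721/201412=8.00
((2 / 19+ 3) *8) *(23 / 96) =1357 / 228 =5.95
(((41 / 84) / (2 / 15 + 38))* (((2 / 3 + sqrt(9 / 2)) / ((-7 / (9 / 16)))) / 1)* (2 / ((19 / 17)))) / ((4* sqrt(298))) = -94095* sqrt(149) / 20312900608 - 10455* sqrt(298) / 10156450304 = -0.00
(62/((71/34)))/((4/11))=81.65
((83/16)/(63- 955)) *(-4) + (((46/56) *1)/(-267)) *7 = 1645/952656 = 0.00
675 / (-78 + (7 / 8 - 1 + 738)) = 5400 / 5279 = 1.02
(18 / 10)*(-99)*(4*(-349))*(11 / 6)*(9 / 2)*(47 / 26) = 482297409 / 130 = 3709980.07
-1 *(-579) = 579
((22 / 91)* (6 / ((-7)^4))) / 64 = 33 / 3495856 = 0.00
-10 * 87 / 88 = -435 / 44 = -9.89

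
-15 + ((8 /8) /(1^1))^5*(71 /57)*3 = -214 /19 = -11.26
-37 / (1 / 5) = -185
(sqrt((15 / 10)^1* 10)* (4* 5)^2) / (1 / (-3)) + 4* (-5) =-1200* sqrt(15) - 20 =-4667.58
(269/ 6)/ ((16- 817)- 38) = -269/ 5034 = -0.05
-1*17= -17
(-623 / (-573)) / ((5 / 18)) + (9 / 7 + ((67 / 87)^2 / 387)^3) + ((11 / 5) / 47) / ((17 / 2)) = 698790748768222989995230666 / 134244530910466241915861505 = 5.21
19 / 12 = 1.58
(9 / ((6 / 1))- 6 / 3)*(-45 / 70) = 9 / 28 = 0.32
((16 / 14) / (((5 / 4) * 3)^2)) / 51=128 / 80325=0.00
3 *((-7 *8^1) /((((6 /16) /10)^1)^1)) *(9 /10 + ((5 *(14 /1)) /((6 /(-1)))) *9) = 466368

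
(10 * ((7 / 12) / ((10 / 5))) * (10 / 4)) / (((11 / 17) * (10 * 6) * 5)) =0.04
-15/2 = -7.50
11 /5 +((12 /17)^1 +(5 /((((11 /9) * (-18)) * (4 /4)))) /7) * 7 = 12929 /1870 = 6.91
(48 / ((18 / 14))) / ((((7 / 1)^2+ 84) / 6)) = 32 / 19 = 1.68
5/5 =1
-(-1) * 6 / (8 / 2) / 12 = 1 / 8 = 0.12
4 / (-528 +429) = -4 / 99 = -0.04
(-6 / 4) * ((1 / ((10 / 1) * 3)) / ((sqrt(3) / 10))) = -sqrt(3) / 6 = -0.29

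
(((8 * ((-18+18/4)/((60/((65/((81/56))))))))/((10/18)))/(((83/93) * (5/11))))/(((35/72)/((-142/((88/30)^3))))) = 41717754/10043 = 4153.91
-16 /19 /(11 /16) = -256 /209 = -1.22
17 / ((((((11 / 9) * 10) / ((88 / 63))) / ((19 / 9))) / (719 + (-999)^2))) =258069248 / 63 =4096337.27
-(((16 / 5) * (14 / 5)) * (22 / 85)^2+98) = -17809666 / 180625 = -98.60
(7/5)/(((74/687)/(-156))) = -375102/185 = -2027.58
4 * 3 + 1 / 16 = 193 / 16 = 12.06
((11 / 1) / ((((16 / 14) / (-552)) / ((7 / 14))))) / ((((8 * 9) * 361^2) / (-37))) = 65527 / 6255408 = 0.01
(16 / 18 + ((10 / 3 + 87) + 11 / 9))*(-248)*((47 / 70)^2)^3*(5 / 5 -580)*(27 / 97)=60364554413348952 / 178311765625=338533.77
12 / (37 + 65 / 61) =122 / 387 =0.32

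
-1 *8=-8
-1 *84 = -84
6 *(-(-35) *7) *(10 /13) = 14700 /13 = 1130.77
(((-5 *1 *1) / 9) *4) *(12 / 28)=-20 / 21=-0.95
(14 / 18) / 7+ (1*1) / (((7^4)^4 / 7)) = 4747561509952 / 42728053589487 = 0.11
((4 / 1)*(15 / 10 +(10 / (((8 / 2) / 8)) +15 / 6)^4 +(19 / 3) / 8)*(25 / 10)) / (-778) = -61509925 / 18672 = -3294.23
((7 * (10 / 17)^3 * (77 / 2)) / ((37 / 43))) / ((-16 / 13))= -37662625 / 727124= -51.80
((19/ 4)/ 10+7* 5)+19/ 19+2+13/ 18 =14111/ 360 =39.20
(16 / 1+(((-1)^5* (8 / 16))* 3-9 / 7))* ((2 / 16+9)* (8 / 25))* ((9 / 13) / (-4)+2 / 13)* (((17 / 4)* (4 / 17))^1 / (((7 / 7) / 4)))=-2701 / 910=-2.97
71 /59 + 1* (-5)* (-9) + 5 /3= 8473 /177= 47.87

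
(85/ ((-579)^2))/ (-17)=-5/ 335241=-0.00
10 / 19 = 0.53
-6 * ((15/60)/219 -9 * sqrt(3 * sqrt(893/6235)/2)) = -1/146 + 27 * sqrt(6) * 6235^(3/4) * 893^(1/4)/6235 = 40.68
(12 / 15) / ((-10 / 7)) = -14 / 25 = -0.56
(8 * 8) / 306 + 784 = 119984 / 153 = 784.21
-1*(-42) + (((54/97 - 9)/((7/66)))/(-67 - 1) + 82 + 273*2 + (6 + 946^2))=2953666277/3298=895593.17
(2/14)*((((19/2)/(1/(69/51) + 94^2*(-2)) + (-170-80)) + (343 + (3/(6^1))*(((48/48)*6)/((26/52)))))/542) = 11496355/440579876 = 0.03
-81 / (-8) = 81 / 8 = 10.12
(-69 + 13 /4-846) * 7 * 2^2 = -25529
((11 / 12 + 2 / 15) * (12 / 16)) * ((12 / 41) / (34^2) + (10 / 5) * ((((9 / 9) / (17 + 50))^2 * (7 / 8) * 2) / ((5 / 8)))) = 25143741 / 21276064400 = 0.00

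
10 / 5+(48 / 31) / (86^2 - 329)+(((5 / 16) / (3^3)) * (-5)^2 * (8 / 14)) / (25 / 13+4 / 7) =11098960357 / 5370891732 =2.07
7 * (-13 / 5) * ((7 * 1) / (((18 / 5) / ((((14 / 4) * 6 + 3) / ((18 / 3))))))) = -1274 / 9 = -141.56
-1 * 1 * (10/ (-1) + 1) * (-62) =-558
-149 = -149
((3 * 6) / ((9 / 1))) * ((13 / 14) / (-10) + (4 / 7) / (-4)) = -33 / 70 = -0.47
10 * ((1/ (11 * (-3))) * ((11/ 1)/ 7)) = -10/ 21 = -0.48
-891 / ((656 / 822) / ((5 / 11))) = -166455 / 328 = -507.48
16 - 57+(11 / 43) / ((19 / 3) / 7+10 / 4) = -22877 / 559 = -40.92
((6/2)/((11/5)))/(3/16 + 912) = 16/10703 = 0.00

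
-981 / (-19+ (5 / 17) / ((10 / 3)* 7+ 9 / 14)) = 16793739 / 325051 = 51.66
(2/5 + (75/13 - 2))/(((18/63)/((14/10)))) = 13279/650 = 20.43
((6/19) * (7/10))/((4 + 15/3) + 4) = 21/1235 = 0.02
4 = 4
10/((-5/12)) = -24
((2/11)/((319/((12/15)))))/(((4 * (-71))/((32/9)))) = -64/11211255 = -0.00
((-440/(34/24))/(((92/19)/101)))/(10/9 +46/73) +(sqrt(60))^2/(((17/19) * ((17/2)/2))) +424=-283497961/86411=-3280.81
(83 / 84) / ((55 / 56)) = 166 / 165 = 1.01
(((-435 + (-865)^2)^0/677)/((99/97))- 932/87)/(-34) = 1224647/3887334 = 0.32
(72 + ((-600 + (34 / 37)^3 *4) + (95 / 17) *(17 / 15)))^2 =6209486807288209 / 23091537681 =268907.46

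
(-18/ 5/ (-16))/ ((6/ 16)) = 3/ 5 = 0.60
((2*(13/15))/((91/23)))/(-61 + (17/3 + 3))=-46/5495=-0.01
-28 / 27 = -1.04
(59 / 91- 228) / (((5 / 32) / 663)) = -33764448 / 35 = -964698.51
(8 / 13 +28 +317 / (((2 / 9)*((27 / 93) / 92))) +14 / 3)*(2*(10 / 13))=352618720 / 507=695500.43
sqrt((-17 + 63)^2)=46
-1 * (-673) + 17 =690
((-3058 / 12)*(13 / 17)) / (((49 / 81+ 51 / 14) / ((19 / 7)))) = -124.52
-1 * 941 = -941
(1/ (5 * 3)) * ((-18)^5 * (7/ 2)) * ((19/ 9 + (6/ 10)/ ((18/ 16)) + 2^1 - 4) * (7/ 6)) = -8287272/ 25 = -331490.88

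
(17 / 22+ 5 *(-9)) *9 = -8757 / 22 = -398.05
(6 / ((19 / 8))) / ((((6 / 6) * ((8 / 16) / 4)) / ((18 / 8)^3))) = 4374 / 19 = 230.21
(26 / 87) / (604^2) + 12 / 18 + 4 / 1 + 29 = 178091015 / 5289832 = 33.67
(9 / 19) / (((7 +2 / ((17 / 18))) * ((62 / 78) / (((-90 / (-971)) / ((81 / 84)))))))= 111384 / 17729489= 0.01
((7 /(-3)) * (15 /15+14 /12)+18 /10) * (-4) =586 /45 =13.02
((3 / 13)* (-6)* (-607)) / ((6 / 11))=20031 / 13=1540.85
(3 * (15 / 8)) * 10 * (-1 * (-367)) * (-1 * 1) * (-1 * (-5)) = -412875 / 4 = -103218.75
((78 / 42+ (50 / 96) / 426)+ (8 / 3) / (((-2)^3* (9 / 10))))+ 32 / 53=47605777 / 22758624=2.09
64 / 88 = 8 / 11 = 0.73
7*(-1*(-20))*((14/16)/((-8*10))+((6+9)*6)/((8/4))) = 201551/32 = 6298.47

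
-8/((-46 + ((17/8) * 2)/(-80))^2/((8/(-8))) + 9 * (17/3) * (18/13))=10649600/2729325997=0.00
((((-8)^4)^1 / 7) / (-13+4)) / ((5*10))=-2048 / 1575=-1.30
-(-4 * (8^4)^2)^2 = -4503599627370496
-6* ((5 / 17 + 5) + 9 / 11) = -6858 / 187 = -36.67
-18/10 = -9/5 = -1.80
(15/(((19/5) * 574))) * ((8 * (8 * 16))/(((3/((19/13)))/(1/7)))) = 12800/26117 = 0.49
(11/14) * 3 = 33/14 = 2.36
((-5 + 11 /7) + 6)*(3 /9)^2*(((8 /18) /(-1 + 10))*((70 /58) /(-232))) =-5 /68121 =-0.00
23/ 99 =0.23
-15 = -15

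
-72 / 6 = -12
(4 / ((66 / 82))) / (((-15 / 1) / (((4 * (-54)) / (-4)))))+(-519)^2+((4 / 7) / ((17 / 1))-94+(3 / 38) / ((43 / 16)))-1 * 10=1439693201493 / 5347265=269239.17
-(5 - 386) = 381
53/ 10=5.30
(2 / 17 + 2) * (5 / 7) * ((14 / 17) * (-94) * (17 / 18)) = -1880 / 17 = -110.59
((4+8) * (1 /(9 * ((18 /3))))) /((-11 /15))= -10 /33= -0.30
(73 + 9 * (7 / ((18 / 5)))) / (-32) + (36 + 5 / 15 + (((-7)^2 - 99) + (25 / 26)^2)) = -505223 / 32448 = -15.57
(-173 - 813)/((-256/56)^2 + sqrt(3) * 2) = -12368384/254941 + 1183693 * sqrt(3)/254941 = -40.47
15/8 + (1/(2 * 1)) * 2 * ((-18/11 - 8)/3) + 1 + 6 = 1495/264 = 5.66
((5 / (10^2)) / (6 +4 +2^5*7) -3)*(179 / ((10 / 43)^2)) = -4646501869 / 468000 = -9928.42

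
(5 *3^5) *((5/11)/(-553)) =-6075/6083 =-1.00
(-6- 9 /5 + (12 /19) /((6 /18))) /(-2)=561 /190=2.95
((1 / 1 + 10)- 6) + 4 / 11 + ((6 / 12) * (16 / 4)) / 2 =70 / 11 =6.36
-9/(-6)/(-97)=-3/194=-0.02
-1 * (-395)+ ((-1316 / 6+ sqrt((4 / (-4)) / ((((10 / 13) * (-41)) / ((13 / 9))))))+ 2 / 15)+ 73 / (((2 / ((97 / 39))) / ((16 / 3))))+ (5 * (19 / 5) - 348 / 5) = 13 * sqrt(410) / 1230+ 356482 / 585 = 609.58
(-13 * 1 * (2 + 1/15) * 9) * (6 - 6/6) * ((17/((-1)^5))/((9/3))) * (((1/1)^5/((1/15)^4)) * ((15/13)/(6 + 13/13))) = 400190625/7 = 57170089.29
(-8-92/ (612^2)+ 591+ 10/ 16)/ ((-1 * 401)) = -109296575/ 75096072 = -1.46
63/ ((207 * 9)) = 7/ 207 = 0.03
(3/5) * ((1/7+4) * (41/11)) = 3567/385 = 9.26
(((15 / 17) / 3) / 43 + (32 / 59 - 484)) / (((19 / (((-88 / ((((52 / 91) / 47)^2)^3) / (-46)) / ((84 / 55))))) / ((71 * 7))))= -1135823294575980559678131695 / 231596519424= -4904319362833554.29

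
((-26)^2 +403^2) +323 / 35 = 5708298 / 35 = 163094.23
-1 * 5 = -5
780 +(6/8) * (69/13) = 40767/52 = 783.98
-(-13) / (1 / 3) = 39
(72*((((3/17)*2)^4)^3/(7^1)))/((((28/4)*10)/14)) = 156728328192/20391778303041635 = 0.00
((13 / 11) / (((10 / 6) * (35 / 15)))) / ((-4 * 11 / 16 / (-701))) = 328068 / 4235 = 77.47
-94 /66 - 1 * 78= -2621 /33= -79.42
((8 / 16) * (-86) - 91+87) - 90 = -137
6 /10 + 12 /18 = 1.27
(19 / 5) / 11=19 / 55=0.35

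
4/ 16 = 0.25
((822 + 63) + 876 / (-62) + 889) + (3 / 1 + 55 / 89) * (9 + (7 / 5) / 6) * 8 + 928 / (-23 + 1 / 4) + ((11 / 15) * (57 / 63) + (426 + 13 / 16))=436342520821 / 180769680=2413.80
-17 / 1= -17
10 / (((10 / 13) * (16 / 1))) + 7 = 125 / 16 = 7.81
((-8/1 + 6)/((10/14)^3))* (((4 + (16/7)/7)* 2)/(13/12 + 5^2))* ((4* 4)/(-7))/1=4.16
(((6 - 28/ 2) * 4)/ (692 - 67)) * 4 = -128/ 625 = -0.20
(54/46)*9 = 243/23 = 10.57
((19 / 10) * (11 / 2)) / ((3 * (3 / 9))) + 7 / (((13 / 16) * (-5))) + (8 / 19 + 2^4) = 124231 / 4940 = 25.15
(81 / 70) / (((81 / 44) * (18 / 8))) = 88 / 315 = 0.28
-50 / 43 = -1.16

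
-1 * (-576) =576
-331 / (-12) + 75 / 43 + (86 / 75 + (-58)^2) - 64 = 14321039 / 4300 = 3330.47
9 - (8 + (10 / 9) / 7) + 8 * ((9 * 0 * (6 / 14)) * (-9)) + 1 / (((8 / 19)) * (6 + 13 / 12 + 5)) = 18961 / 18270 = 1.04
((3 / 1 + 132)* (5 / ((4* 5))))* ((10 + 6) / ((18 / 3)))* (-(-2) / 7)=25.71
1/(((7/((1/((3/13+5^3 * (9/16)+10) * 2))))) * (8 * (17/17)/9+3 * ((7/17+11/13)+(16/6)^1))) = 103428/1476793703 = 0.00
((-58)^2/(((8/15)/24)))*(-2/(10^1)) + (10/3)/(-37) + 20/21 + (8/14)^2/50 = -4116660962/135975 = -30275.13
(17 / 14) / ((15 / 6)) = 17 / 35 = 0.49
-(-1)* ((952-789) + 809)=972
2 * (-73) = -146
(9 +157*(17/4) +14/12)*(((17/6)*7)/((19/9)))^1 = 967351/152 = 6364.15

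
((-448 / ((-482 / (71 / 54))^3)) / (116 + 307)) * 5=12526885 / 116542086071589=0.00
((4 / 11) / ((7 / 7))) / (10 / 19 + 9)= 76 / 1991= 0.04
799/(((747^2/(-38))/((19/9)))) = -576878/5022081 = -0.11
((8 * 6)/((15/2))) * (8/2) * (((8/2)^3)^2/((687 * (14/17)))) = 185.34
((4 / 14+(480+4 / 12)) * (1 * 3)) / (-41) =-10093 / 287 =-35.17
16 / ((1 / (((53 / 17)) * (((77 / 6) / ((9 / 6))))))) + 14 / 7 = 65602 / 153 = 428.77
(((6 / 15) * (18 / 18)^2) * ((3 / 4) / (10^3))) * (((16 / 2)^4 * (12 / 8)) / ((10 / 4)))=2304 / 3125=0.74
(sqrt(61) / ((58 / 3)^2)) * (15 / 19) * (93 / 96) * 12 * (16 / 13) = 12555 * sqrt(61) / 415454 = 0.24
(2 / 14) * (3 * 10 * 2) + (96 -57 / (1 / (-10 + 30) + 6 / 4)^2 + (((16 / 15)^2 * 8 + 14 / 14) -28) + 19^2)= 641677646 / 1513575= 423.95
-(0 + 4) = -4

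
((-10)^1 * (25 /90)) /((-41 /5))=125 /369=0.34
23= 23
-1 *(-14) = 14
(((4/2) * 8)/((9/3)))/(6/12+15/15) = 32/9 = 3.56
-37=-37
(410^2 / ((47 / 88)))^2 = 99061535464.01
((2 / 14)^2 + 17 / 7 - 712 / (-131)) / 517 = 50608 / 3318623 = 0.02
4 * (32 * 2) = 256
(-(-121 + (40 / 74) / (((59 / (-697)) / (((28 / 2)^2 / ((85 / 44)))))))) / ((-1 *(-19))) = 88341 / 2183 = 40.47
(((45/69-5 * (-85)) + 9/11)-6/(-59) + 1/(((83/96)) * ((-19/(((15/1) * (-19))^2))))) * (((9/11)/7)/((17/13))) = -654912554049/1621773769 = -403.82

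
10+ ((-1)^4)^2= 11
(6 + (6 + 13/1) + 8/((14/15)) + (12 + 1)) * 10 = 3260/7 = 465.71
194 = 194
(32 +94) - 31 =95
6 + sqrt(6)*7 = 6 + 7*sqrt(6) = 23.15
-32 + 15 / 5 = -29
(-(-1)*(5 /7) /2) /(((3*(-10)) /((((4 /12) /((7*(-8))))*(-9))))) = -1 /1568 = -0.00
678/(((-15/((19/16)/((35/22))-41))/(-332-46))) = -34387821/50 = -687756.42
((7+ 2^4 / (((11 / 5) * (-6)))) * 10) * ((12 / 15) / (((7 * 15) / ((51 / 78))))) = 12988 / 45045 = 0.29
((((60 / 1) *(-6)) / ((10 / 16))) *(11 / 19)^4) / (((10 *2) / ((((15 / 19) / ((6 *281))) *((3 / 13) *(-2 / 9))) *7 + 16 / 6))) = -390191551728 / 45225948235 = -8.63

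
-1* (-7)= 7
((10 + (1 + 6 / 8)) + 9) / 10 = 83 / 40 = 2.08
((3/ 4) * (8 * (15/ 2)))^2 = 2025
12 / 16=3 / 4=0.75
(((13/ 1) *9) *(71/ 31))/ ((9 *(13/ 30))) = 2130/ 31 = 68.71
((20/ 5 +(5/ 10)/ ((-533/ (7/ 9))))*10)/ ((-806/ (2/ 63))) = -191845/ 121791033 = -0.00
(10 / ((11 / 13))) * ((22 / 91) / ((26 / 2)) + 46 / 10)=54638 / 1001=54.58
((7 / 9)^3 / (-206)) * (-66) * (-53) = -199969 / 25029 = -7.99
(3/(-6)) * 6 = -3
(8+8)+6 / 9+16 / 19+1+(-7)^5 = -956944 / 57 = -16788.49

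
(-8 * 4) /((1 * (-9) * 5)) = 32 /45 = 0.71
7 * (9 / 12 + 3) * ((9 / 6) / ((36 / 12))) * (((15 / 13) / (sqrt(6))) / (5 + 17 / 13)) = 525 * sqrt(6) / 1312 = 0.98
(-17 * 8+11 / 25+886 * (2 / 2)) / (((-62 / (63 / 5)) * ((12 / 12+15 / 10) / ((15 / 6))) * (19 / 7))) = -8273601 / 147250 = -56.19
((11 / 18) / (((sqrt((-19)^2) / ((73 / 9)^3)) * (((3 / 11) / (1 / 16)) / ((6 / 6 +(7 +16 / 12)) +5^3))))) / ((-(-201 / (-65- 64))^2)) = -217.64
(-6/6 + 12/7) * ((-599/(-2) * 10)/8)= 14975/56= 267.41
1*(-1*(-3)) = 3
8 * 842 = 6736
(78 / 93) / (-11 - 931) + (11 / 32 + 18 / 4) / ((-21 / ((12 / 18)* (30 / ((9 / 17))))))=-64129277 / 7358904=-8.71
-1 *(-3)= 3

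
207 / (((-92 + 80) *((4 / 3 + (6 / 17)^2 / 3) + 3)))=-59823 / 15172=-3.94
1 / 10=0.10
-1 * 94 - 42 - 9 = -145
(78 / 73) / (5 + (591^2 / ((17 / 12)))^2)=22542 / 1282434744799517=0.00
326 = 326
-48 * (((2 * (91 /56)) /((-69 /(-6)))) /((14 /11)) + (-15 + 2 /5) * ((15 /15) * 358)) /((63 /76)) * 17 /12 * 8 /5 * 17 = 2957159336672 /253575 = 11661872.57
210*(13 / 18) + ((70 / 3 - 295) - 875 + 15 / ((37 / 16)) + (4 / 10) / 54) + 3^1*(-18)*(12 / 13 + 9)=-98983814 / 64935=-1524.35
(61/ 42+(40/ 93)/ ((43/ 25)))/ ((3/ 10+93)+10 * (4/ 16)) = 0.02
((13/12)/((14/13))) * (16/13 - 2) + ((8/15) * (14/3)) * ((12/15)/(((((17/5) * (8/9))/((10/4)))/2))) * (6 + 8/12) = 10085/476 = 21.19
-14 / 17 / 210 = -1 / 255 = -0.00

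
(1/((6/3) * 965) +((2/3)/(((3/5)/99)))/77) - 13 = -156323/13510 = -11.57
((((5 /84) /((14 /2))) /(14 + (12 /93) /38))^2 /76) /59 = 456475 /5550907108110336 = 0.00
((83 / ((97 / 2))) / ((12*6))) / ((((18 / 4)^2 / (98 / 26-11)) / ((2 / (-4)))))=3901 / 919269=0.00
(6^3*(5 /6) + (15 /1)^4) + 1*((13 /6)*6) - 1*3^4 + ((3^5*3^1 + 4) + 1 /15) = 772051 /15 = 51470.07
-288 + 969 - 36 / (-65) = 44301 / 65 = 681.55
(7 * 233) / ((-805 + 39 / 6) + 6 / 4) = -1631 / 797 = -2.05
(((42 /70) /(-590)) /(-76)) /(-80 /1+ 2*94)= 1 /8071200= 0.00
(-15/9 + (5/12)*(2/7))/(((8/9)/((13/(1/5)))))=-12675/112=-113.17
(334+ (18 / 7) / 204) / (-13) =-6115 / 238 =-25.69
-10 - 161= -171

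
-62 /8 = -7.75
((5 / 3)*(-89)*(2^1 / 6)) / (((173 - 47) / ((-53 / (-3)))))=-23585 / 3402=-6.93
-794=-794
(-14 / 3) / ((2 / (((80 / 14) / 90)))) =-4 / 27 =-0.15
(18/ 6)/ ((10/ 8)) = 12/ 5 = 2.40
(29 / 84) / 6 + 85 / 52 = 11087 / 6552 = 1.69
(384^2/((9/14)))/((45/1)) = 229376/45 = 5097.24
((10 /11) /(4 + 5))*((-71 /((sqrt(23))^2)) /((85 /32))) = -4544 /38709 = -0.12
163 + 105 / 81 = 4436 / 27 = 164.30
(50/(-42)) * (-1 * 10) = 11.90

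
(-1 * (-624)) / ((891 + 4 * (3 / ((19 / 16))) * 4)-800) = 11856 / 2497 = 4.75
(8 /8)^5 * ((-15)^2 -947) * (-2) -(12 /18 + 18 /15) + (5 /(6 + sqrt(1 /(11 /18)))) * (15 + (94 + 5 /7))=1517.49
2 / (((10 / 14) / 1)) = 14 / 5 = 2.80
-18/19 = -0.95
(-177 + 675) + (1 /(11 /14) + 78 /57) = 104634 /209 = 500.64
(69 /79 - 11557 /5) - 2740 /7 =-2701.96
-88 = -88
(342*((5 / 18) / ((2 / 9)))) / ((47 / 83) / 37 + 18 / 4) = 2625705 / 27733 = 94.68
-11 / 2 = -5.50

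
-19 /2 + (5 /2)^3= 49 /8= 6.12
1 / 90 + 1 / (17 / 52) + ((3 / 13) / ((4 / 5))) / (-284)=34671173 / 11297520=3.07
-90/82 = -45/41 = -1.10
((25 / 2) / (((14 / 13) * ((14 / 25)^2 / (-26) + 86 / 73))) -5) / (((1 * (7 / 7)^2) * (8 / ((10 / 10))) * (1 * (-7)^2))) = 95942185 / 7590957696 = 0.01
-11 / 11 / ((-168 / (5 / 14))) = 5 / 2352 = 0.00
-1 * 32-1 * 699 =-731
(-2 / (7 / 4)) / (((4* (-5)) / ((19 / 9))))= 38 / 315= 0.12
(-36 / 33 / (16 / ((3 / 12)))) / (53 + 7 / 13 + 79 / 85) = -3315 / 10592912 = -0.00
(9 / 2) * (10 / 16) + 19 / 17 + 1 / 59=63343 / 16048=3.95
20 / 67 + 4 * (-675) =-180880 / 67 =-2699.70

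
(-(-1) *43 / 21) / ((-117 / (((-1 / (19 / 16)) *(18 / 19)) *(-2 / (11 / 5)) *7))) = -13760 / 154869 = -0.09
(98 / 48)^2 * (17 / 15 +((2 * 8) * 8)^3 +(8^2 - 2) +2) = 75531275057 / 8640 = 8742045.72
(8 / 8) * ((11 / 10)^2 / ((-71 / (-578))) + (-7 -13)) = -36031 / 3550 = -10.15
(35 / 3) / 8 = 35 / 24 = 1.46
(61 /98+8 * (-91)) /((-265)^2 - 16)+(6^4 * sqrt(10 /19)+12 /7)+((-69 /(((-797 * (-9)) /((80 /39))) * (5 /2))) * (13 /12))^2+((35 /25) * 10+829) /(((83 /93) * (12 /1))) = 4725862620318505451 /58766335844063148+1296 * sqrt(190) /19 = 1020.64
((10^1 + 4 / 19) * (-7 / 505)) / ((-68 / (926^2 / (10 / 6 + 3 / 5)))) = 436669653 / 554591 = 787.37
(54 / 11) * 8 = 432 / 11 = 39.27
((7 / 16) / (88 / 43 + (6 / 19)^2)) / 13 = 108661 / 6929728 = 0.02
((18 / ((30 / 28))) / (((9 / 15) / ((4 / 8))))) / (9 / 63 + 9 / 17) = 833 / 40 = 20.82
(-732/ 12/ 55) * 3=-183/ 55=-3.33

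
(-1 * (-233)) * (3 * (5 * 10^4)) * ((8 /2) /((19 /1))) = 139800000 /19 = 7357894.74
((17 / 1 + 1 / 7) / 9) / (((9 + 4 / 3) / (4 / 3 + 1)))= 40 / 93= 0.43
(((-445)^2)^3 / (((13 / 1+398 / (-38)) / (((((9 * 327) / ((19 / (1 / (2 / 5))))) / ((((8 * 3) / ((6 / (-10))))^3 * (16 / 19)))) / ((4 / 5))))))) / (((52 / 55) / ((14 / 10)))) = -2228965749159687759375 / 54525952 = -40878988213900.19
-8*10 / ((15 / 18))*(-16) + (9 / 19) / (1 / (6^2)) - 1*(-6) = 29622 / 19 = 1559.05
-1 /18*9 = -1 /2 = -0.50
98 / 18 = 49 / 9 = 5.44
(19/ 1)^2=361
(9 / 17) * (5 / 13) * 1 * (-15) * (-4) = 2700 / 221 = 12.22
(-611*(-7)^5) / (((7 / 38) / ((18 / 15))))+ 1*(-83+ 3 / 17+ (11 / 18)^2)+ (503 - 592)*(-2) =1842310253509 / 27540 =66895797.15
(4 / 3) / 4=1 / 3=0.33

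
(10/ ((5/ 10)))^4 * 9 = 1440000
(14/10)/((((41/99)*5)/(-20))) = -2772/205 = -13.52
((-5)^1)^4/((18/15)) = 520.83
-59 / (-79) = 59 / 79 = 0.75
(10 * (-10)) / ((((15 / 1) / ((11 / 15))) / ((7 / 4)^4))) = -26411 / 576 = -45.85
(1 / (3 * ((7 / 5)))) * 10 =50 / 21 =2.38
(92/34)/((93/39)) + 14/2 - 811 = -423110/527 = -802.87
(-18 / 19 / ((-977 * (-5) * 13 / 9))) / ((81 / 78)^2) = -104 / 835335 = -0.00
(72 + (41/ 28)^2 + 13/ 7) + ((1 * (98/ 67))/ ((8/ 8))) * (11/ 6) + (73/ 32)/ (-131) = 3247861205/ 41287008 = 78.67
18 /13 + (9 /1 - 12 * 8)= -1113 /13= -85.62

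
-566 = -566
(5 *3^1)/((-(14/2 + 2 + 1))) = -1.50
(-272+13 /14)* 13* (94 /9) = -772915 /21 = -36805.48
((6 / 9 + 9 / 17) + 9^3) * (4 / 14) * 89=946960 / 51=18567.84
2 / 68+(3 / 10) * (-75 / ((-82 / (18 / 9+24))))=7.16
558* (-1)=-558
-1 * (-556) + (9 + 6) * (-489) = -6779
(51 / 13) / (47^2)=51 / 28717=0.00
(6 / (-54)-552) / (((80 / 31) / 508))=-19562953 / 180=-108683.07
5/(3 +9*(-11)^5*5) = -5/7247292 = -0.00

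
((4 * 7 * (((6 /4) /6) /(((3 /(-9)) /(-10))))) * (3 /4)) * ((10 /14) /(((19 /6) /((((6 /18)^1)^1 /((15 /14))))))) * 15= 3150 /19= 165.79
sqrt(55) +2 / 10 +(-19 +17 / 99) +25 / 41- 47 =-1319551 / 20295 +sqrt(55) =-57.60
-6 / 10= -3 / 5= -0.60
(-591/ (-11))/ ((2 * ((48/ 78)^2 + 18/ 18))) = 99879/ 5126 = 19.48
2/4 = 1/2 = 0.50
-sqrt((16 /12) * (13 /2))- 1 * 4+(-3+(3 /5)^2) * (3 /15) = -566 /125- sqrt(78) /3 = -7.47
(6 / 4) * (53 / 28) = 159 / 56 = 2.84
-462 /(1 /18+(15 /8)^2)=-24192 /187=-129.37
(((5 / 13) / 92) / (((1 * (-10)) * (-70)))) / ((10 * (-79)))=-1 / 132277600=-0.00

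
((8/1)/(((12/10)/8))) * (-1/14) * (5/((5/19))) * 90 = -45600/7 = -6514.29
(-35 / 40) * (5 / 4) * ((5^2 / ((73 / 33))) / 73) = -28875 / 170528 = -0.17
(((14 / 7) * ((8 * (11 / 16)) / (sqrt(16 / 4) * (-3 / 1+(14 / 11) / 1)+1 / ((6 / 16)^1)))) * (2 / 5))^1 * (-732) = 265716 / 65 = 4087.94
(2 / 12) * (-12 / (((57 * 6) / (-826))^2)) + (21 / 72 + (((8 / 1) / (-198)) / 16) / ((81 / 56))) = -263467057 / 23158872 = -11.38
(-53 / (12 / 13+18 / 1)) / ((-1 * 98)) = 689 / 24108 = 0.03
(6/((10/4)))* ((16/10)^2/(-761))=-768/95125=-0.01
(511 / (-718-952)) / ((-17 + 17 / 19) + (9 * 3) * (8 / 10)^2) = -0.26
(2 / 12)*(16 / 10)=4 / 15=0.27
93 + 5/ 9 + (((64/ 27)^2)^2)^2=307897828901434/ 282429536481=1090.18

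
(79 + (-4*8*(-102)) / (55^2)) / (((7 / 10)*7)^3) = 9689560 / 14235529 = 0.68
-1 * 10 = -10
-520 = -520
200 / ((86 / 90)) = 9000 / 43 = 209.30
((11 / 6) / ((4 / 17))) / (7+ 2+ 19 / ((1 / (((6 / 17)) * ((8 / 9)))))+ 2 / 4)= 3179 / 6308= 0.50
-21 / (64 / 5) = -105 / 64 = -1.64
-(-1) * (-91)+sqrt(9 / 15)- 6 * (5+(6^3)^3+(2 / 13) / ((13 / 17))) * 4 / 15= -13625128919 / 845+sqrt(15) / 5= -16124412.15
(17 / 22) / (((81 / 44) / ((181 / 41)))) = 6154 / 3321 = 1.85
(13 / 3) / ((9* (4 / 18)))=13 / 6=2.17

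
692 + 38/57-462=692/3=230.67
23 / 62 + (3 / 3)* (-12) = -721 / 62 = -11.63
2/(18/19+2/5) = 95/64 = 1.48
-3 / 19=-0.16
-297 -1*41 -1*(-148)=-190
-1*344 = -344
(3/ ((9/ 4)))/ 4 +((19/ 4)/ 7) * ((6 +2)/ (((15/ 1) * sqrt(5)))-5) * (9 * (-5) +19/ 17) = 106543/ 714-28348 * sqrt(5)/ 8925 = 142.12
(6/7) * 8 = 48/7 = 6.86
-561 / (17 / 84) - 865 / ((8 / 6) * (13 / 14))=-90237 / 26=-3470.65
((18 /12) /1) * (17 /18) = 17 /12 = 1.42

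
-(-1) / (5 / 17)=17 / 5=3.40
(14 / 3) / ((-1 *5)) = -14 / 15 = -0.93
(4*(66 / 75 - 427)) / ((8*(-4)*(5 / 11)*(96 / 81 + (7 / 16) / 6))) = 12655764 / 135875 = 93.14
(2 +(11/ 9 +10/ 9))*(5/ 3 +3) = 182/ 9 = 20.22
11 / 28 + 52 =1467 / 28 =52.39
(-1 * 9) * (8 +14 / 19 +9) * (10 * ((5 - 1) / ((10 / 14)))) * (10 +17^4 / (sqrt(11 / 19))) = -14185874808 * sqrt(209) / 209 - 1698480 / 19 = -981346872.41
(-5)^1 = -5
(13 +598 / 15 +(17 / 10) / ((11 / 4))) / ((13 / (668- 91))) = 1018405 / 429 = 2373.90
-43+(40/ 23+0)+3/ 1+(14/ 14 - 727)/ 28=-20669/ 322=-64.19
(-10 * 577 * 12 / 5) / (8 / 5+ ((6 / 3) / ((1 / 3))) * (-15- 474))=4.72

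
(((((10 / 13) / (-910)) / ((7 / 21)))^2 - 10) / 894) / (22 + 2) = -0.00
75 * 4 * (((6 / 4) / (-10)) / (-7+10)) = -15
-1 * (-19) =19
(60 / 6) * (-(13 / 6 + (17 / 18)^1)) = -280 / 9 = -31.11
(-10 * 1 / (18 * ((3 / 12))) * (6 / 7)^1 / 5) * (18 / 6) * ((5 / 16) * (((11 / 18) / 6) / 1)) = -55 / 1512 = -0.04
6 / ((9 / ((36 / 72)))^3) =1 / 972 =0.00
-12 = -12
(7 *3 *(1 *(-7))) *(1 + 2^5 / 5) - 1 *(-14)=-5369 / 5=-1073.80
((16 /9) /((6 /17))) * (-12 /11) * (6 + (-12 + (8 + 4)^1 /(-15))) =37.37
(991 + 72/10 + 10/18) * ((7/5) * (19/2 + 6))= 4876424/225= 21673.00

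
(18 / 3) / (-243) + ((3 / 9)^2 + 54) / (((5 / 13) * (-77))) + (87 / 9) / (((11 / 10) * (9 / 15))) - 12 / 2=6.79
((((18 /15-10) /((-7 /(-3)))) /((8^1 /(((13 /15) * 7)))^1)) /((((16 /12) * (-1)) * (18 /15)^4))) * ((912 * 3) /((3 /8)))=67925 /9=7547.22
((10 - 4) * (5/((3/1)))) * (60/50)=12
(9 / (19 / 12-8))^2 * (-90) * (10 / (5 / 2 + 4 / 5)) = -34992000 / 65219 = -536.53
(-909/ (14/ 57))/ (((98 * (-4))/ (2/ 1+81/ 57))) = 177255/ 5488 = 32.30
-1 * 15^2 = -225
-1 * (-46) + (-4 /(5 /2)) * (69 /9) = 506 /15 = 33.73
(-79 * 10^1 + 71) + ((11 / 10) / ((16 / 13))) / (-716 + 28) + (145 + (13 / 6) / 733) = -138945437017 / 242065920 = -574.00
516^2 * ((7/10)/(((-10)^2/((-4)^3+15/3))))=-13745466/125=-109963.73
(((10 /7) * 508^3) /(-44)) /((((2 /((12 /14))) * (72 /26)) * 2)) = -532579580 /1617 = -329362.76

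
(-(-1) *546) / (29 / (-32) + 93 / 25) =436800 / 2251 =194.05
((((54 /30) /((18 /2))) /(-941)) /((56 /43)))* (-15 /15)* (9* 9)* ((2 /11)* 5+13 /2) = 567729 /5796560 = 0.10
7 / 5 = 1.40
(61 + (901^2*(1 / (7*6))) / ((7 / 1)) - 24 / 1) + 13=826501 / 294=2811.23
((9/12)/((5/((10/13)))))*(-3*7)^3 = -27783/26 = -1068.58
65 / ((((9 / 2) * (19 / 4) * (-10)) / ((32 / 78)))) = -64 / 513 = -0.12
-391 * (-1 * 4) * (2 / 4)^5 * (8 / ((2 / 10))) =1955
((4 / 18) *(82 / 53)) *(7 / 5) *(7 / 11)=8036 / 26235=0.31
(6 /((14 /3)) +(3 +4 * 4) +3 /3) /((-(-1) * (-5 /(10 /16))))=-149 /56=-2.66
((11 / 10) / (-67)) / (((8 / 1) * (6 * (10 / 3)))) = -11 / 107200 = -0.00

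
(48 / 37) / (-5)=-48 / 185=-0.26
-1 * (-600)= 600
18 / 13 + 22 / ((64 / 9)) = 1863 / 416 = 4.48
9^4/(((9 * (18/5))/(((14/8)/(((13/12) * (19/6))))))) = 25515/247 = 103.30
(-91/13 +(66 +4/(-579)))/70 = 34157/40530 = 0.84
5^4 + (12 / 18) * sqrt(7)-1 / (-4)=2 * sqrt(7) / 3 + 2501 / 4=627.01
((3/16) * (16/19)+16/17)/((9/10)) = 3550/2907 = 1.22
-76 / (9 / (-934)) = 7887.11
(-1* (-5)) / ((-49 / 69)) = -345 / 49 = -7.04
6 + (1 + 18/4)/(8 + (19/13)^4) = 419989/65238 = 6.44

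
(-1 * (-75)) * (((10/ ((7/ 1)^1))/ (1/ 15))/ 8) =5625/ 28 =200.89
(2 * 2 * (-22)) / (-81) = 88 / 81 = 1.09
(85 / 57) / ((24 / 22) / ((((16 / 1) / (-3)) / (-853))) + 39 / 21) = 26180 / 3095727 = 0.01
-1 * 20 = -20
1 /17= 0.06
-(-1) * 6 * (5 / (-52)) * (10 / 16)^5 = -46875 / 851968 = -0.06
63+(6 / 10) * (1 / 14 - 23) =3447 / 70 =49.24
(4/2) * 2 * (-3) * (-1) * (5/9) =20/3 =6.67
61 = 61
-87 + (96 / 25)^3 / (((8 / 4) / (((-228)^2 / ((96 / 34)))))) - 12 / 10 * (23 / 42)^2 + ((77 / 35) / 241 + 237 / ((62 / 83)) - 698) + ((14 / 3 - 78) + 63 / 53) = 520703.76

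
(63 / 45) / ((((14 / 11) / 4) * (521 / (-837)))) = -18414 / 2605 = -7.07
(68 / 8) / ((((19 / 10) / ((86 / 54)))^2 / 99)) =17288150 / 29241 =591.23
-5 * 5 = -25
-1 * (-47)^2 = -2209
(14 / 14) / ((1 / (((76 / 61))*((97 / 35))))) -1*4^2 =-26788 / 2135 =-12.55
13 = 13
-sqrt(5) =-2.24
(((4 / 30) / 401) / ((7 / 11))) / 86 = 0.00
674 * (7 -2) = 3370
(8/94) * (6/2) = 12/47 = 0.26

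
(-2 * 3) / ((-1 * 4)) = 3 / 2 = 1.50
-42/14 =-3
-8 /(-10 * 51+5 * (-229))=8 /1655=0.00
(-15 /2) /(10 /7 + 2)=-35 /16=-2.19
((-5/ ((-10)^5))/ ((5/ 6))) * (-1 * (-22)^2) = -363/ 12500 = -0.03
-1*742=-742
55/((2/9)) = 495/2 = 247.50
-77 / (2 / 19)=-1463 / 2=-731.50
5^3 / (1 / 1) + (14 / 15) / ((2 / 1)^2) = 3757 / 30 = 125.23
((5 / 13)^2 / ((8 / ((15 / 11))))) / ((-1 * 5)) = -75 / 14872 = -0.01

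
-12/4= -3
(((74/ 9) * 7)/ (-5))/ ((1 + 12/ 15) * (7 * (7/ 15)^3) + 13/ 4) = -259000/ 101937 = -2.54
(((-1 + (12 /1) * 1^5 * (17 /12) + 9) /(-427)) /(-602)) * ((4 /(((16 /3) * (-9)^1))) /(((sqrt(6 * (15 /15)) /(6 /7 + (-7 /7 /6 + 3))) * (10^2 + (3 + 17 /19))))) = -73625 * sqrt(6) /1534451978304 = -0.00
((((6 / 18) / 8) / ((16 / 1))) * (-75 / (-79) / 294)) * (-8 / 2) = -25 / 743232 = -0.00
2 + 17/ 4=25/ 4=6.25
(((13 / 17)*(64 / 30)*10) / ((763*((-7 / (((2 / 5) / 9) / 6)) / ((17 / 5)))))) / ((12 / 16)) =-3328 / 32446575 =-0.00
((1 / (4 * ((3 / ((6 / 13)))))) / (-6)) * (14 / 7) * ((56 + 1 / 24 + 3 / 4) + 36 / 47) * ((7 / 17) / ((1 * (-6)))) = 454475 / 8974368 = 0.05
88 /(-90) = -44 /45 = -0.98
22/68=11/34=0.32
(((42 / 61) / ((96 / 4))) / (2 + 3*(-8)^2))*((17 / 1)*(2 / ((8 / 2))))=119 / 94672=0.00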